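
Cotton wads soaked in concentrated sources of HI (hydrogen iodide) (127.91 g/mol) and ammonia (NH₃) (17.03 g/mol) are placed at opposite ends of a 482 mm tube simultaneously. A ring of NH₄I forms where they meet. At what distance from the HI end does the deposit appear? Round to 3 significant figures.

Graham's law gives d_HI/d_NH₃ = rate_HI/rate_NH₃ = √(M_NH₃/M_HI) = √(17.03/127.91) = 0.3649.
With d_HI + d_NH₃ = 482 mm, d_NH₃ = 482/(1 + 0.3649) = 353.1 mm.
d_HI = 482 − 353.1 = 129 mm.

129 mm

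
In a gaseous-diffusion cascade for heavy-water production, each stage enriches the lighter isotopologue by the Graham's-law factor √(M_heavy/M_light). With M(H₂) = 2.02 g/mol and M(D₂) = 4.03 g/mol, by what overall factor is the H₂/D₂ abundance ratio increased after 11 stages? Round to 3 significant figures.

Each stage multiplies the ratio by α = √(4.03/2.02), so after 11 stages the overall factor is α^11 = (4.03/2.02)^(11/2).
= 1.99505^(11/2) = 44.6.

44.6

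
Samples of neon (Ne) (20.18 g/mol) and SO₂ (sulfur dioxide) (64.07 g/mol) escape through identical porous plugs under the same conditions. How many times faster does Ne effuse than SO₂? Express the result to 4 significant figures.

1.782

By Graham's law, rate_Ne/rate_SO₂ = √(M_SO₂/M_Ne) = √(64.07/20.18) = √3.175 = 1.782.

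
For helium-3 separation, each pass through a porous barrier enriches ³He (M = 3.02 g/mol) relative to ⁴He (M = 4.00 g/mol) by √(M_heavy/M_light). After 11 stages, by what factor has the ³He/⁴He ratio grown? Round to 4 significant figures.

Overall factor = α^11 with α = √(4.00/3.02), i.e. (4.00/3.02)^(11/2).
= 1.32450^(11/2) = 4.691.

4.691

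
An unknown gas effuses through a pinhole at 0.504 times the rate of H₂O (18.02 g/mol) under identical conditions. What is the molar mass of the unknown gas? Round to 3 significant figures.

70.9 g/mol

From Graham's law, rate_X/rate_H₂O = √(M_H₂O/M_X).
0.504 = √(18.02/M_X)
M_X = 18.02 / 0.504² = 18.02 / 0.2540 = 70.9 g/mol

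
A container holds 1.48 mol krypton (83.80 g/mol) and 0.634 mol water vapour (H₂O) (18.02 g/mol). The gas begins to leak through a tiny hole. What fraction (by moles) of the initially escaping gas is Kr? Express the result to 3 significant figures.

Rate_i ∝ x_i/√M_i (Graham's law weighted by mole fraction), so the effusate composition follows n_i/√M_i.
Mole fraction of Kr in the effusate = (n_Kr/√M_Kr) / (n_Kr/√M_Kr + n_H₂O/√M_H₂O)
= (1.48/√83.80) / (1.48/√83.80 + 0.634/√18.02) = 0.1617/(0.1617 + 0.1494) = 0.520.

0.520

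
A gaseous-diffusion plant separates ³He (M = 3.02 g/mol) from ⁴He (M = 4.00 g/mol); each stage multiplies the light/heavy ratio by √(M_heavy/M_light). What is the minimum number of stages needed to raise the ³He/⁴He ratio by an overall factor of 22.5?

Single-stage factor α = √(4.00/3.02), so ln α = ½ ln(1.32450) = 0.1405.
Need α^N ≥ 22.5 ⇒ N ≥ ln(22.5) / ln α = 3.114 / 0.1405 = 22.16.
Rounding up, N = 23 stages.

23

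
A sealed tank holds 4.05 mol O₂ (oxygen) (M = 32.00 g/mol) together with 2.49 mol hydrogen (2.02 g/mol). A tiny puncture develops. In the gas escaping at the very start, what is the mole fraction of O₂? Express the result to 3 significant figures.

The effusion rate of species i is ∝ p_i/√M_i ∝ n_i/√M_i.
Mole fraction of O₂ in the effusate = (n_O₂/√M_O₂) / (n_O₂/√M_O₂ + n_H₂/√M_H₂)
= (4.05/√32.00) / (4.05/√32.00 + 2.49/√2.02) = 0.7159/(0.7159 + 1.752) = 0.290.

0.290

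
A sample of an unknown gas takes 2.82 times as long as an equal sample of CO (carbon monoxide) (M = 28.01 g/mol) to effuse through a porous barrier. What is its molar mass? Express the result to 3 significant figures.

From Graham's law, t_X/t_CO = √(M_X/M_CO).
2.82 = √(M_X/28.01)
M_X = 28.01 × 2.82² = 28.01 × 7.952 = 223 g/mol

223 g/mol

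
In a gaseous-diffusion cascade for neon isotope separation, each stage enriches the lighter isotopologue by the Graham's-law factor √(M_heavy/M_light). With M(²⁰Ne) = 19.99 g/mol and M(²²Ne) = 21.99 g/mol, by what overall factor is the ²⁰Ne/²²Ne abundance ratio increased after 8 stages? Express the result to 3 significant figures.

1.46

The single-stage factor is √(M_heavy/M_light), so 8 stages give [√(21.99/19.99)]^8 = (21.99/19.99)^(8/2).
= 1.10005^4 = 1.46.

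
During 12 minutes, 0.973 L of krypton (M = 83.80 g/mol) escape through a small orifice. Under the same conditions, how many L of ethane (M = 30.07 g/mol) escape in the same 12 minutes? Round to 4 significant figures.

1.624 L

Graham's law gives rate_C₂H₆/rate_Kr = √(M_Kr/M_C₂H₆) = √(83.80/30.07) = √2.787 = 1.669.
So the volume for C₂H₆ is 0.973 × 1.669 = 1.624 L.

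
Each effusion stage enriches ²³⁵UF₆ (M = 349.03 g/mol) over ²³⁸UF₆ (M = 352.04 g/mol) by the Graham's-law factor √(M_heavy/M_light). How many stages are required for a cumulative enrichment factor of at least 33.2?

With α = √(352.04/349.03) per stage, ln α = ½ ln(1.00862) = 0.004293.
Need α^N ≥ 33.2 ⇒ N ≥ ln(33.2) / ln α = 3.503 / 0.004293 = 815.79.
So at least 816 stages are needed.

816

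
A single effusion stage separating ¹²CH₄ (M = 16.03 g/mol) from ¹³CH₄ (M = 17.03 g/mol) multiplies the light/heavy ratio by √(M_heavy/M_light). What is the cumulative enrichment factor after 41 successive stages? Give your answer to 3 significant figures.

The single-stage factor is √(M_heavy/M_light), so 41 stages give [√(17.03/16.03)]^41 = (17.03/16.03)^(41/2).
= 1.06238^(41/2) = 3.46.

3.46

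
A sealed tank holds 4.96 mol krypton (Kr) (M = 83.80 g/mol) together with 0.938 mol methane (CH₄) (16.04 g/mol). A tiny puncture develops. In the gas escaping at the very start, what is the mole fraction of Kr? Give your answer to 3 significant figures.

The effusion rate of species i is ∝ p_i/√M_i ∝ n_i/√M_i.
Mole fraction of Kr in the effusate = (n_Kr/√M_Kr) / (n_Kr/√M_Kr + n_CH₄/√M_CH₄)
= (4.96/√83.80) / (4.96/√83.80 + 0.938/√16.04) = 0.5418/(0.5418 + 0.2342) = 0.698.

0.698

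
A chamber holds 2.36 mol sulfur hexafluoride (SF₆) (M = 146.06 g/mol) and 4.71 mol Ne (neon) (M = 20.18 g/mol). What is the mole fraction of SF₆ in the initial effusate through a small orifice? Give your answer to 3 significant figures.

0.157

Effusion rate of each component ∝ n_i/√M_i (partial pressure × 1/√M).
So x_SF₆ in the escaping gas = (n_SF₆/√M_SF₆) / Σ(n_i/√M_i)
= (2.36/√146.06) / (2.36/√146.06 + 4.71/√20.18) = 0.1953/(0.1953 + 1.048) = 0.157.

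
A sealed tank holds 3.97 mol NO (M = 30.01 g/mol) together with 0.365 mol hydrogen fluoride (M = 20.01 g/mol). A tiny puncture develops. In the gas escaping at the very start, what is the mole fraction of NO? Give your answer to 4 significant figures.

Rate_i ∝ x_i/√M_i (Graham's law weighted by mole fraction), so the effusate composition follows n_i/√M_i.
So x_NO in the escaping gas = (n_NO/√M_NO) / Σ(n_i/√M_i)
= (3.97/√30.01) / (3.97/√30.01 + 0.365/√20.01) = 0.7247/(0.7247 + 0.08160) = 0.8988.

0.8988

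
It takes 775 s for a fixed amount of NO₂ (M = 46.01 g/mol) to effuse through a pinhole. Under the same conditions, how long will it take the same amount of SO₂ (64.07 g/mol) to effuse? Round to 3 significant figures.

915 s

By Graham's law, t_SO₂/t_NO₂ = √(M_SO₂/M_NO₂) = √(64.07/46.01) = √1.393 = 1.180.
So the time for SO₂ is 775 × 1.180 = 915 s.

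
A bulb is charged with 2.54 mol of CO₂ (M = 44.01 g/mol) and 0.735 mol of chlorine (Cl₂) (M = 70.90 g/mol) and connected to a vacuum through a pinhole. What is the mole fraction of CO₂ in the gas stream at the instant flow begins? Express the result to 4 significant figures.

Effusion rate of each component ∝ n_i/√M_i (partial pressure × 1/√M).
So x_CO₂ in the escaping gas = (n_CO₂/√M_CO₂) / Σ(n_i/√M_i)
= (2.54/√44.01) / (2.54/√44.01 + 0.735/√70.90) = 0.3829/(0.3829 + 0.08729) = 0.8143.

0.8143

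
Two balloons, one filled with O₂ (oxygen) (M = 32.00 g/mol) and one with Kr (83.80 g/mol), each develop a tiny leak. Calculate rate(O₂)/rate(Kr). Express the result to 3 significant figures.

1.62

Using Graham's law: rate_O₂/rate_Kr = √(M_Kr/M_O₂) = √(83.80/32.00) = √2.619 = 1.62.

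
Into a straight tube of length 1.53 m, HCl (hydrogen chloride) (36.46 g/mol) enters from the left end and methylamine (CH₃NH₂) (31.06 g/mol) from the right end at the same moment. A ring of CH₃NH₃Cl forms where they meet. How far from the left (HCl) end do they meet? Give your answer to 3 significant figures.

0.734 m

Graham's law gives d_HCl/d_CH₃NH₂ = rate_HCl/rate_CH₃NH₂ = √(M_CH₃NH₂/M_HCl) = √(31.06/36.46) = 0.9230.
With d_HCl + d_CH₃NH₂ = 1.53 m, d_CH₃NH₂ = 1.53/(1 + 0.9230) = 0.7956 m.
d_HCl = 1.53 − 0.7956 = 0.734 m.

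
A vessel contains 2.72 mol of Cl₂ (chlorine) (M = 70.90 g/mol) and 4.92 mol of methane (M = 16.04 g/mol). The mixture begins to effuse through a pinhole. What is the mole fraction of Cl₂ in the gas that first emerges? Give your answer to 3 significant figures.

Each component's effusion rate ∝ (its partial pressure)·(1/√M) ∝ n_i/√M_i.
So x_Cl₂ in the escaping gas = (n_Cl₂/√M_Cl₂) / Σ(n_i/√M_i)
= (2.72/√70.90) / (2.72/√70.90 + 4.92/√16.04) = 0.3230/(0.3230 + 1.228) = 0.208.

0.208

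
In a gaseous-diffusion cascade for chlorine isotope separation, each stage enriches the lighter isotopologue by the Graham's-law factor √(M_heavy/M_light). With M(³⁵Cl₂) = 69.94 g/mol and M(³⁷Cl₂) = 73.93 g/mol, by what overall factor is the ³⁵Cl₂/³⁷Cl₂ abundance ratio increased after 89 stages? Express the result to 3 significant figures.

Overall factor = α^89 with α = √(73.93/69.94), i.e. (73.93/69.94)^(89/2).
= 1.05705^(89/2) = 11.8.

11.8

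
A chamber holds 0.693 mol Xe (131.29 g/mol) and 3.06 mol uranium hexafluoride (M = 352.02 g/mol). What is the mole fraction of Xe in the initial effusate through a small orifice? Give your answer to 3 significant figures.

Effusion rate of each component ∝ n_i/√M_i (partial pressure × 1/√M).
Mole fraction of Xe in the effusate = (n_Xe/√M_Xe) / (n_Xe/√M_Xe + n_UF₆/√M_UF₆)
= (0.693/√131.29) / (0.693/√131.29 + 3.06/√352.02) = 0.06048/(0.06048 + 0.1631) = 0.271.

0.271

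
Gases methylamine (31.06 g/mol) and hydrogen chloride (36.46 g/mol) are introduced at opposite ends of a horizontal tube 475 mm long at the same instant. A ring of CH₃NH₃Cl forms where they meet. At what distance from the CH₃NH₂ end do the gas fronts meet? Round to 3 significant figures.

The fronts meet when d_CH₃NH₂ + d_HCl = L with d_CH₃NH₂/d_HCl = √(M_HCl/M_CH₃NH₂) (Graham's law). Here √(M_HCl/M_CH₃NH₂) = √(36.46/31.06) = 1.083.
With d_CH₃NH₂ + d_HCl = 475 mm, d_HCl = 475/(1 + 1.083) = 228.0 mm.
d_CH₃NH₂ = 475 − 228.0 = 247 mm.

247 mm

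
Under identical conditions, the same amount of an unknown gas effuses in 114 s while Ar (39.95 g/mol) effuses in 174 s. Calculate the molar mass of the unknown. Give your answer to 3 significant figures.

Graham's law gives t_X/t_Ar = √(M_X/M_Ar).
114/174 = 0.6552 = √(M_X/39.95)
M_X = 39.95 × 0.6552² = 39.95 × 0.4293 = 17.1 g/mol

17.1 g/mol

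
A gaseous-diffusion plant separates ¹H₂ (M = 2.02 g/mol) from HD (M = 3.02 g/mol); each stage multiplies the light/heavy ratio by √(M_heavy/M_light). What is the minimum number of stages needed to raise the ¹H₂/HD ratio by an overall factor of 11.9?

With α = √(3.02/2.02) per stage, ln α = ½ ln(1.49505) = 0.2011.
Need α^N ≥ 11.9 ⇒ N ≥ ln(11.9) / ln α = 2.477 / 0.2011 = 12.32.
So at least 13 stages are needed.

13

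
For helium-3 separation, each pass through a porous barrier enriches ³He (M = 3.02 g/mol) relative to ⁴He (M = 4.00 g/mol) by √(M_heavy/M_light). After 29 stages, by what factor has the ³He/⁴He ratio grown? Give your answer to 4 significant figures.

58.85

The single-stage factor is √(M_heavy/M_light), so 29 stages give [√(4.00/3.02)]^29 = (4.00/3.02)^(29/2).
= 1.32450^(29/2) = 58.85.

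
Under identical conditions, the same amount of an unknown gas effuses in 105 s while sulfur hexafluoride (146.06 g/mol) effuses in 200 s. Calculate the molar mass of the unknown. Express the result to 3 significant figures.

40.3 g/mol

Graham's law gives t_X/t_SF₆ = √(M_X/M_SF₆).
105/200 = 0.5250 = √(M_X/146.06)
M_X = 146.06 × 0.5250² = 146.06 × 0.2756 = 40.3 g/mol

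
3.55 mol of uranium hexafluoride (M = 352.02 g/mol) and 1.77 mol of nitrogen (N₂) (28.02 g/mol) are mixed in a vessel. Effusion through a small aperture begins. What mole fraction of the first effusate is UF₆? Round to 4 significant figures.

0.3614

Effusion rate of each component ∝ n_i/√M_i (partial pressure × 1/√M).
Mole fraction of UF₆ in the effusate = (n_UF₆/√M_UF₆) / (n_UF₆/√M_UF₆ + n_N₂/√M_N₂)
= (3.55/√352.02) / (3.55/√352.02 + 1.77/√28.02) = 0.1892/(0.1892 + 0.3344) = 0.3614.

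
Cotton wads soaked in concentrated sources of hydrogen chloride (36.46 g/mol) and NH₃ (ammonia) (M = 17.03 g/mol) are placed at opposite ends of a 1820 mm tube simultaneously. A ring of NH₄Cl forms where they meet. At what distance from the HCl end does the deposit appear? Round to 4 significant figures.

738.9 mm

Distances travelled in equal time are proportional to diffusion rates, so d_HCl/d_NH₃ = √(M_NH₃/M_HCl) = √(17.03/36.46) = 0.6834.
With d_HCl + d_NH₃ = 1820 mm, d_NH₃ = 1820/(1 + 0.6834) = 1081 mm.
d_HCl = 1820 − 1081 = 738.9 mm.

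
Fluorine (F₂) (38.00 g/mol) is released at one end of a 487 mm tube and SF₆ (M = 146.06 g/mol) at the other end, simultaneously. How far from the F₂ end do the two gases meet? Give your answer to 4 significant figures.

322.5 mm

Distances travelled in equal time are proportional to diffusion rates, so d_F₂/d_SF₆ = √(M_SF₆/M_F₂) = √(146.06/38.00) = 1.961.
With d_F₂ + d_SF₆ = 487 mm, d_SF₆ = 487/(1 + 1.961) = 164.5 mm.
d_F₂ = 487 − 164.5 = 322.5 mm.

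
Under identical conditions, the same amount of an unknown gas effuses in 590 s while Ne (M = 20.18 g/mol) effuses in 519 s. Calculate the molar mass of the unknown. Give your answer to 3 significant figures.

By Graham's law, t_X/t_Ne = √(M_X/M_Ne).
590/519 = 1.137 = √(M_X/20.18)
M_X = 20.18 × 1.137² = 20.18 × 1.292 = 26.1 g/mol

26.1 g/mol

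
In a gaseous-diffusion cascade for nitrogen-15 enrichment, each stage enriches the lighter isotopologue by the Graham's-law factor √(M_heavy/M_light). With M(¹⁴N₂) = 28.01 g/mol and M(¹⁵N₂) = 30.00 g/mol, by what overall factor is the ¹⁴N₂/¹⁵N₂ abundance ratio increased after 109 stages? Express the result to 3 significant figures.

42.1

The single-stage factor is √(M_heavy/M_light), so 109 stages give [√(30.00/28.01)]^109 = (30.00/28.01)^(109/2).
= 1.07105^(109/2) = 42.1.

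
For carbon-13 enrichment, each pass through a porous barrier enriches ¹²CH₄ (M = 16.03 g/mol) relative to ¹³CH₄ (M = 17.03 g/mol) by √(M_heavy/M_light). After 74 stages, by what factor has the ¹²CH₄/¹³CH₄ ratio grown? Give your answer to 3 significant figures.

Each stage multiplies the ratio by α = √(17.03/16.03), so after 74 stages the overall factor is α^74 = (17.03/16.03)^(74/2).
= 1.06238^37 = 9.38.

9.38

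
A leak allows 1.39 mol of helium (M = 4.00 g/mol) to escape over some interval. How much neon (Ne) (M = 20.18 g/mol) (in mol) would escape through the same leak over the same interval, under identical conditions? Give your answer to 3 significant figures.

0.619 mol

From Graham's law, rate_Ne/rate_He = √(M_He/M_Ne) = √(4.00/20.18) = √0.1982 = 0.4452.
So the amount for Ne is 1.39 × 0.4452 = 0.619 mol.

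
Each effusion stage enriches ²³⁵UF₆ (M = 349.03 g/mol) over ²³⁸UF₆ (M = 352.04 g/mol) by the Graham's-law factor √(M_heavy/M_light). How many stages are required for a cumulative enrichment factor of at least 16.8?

With α = √(352.04/349.03) per stage, ln α = ½ ln(1.00862) = 0.004293.
Need α^N ≥ 16.8 ⇒ N ≥ ln(16.8) / ln α = 2.821 / 0.004293 = 657.13.
Rounding up, N = 658 stages.

658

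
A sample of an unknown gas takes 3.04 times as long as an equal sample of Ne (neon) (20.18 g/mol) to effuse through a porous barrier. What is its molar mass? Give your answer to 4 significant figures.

By Graham's law, t_X/t_Ne = √(M_X/M_Ne).
3.04 = √(M_X/20.18)
M_X = 20.18 × 3.04² = 20.18 × 9.242 = 186.5 g/mol

186.5 g/mol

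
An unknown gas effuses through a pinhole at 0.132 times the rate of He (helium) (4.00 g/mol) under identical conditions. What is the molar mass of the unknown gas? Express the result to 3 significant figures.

230 g/mol

From Graham's law, rate_X/rate_He = √(M_He/M_X).
0.132 = √(4.00/M_X)
M_X = 4.00 / 0.132² = 4.00 / 0.01742 = 230 g/mol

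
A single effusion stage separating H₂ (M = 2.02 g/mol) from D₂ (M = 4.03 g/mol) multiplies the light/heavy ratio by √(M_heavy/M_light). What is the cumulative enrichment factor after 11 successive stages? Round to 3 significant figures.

After 11 stages the ratio has grown by (√(4.03/2.02))^11 = (4.03/2.02)^(11/2).
= 1.99505^(11/2) = 44.6.

44.6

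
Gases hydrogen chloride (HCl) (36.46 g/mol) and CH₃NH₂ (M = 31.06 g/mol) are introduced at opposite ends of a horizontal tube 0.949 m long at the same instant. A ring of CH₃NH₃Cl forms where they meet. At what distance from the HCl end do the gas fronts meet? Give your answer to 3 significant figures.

0.455 m

Graham's law gives d_HCl/d_CH₃NH₂ = rate_HCl/rate_CH₃NH₂ = √(M_CH₃NH₂/M_HCl) = √(31.06/36.46) = 0.9230.
With d_HCl + d_CH₃NH₂ = 0.949 m, d_CH₃NH₂ = 0.949/(1 + 0.9230) = 0.4935 m.
d_HCl = 0.949 − 0.4935 = 0.455 m.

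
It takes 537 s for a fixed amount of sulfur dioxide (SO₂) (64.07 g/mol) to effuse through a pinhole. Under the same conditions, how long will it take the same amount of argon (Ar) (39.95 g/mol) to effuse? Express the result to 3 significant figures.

Graham's law gives t_Ar/t_SO₂ = √(M_Ar/M_SO₂) = √(39.95/64.07) = √0.6235 = 0.7896.
So the time for Ar is 537 × 0.7896 = 424 s.

424 s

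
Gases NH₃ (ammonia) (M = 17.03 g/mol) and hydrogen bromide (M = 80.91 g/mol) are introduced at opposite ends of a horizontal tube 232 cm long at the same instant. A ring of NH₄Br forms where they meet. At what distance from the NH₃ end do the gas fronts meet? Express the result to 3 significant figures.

Graham's law gives d_NH₃/d_HBr = rate_NH₃/rate_HBr = √(M_HBr/M_NH₃) = √(80.91/17.03) = 2.180.
With d_NH₃ + d_HBr = 232 cm, d_HBr = 232/(1 + 2.180) = 72.96 cm.
d_NH₃ = 232 − 72.96 = 159 cm.

159 cm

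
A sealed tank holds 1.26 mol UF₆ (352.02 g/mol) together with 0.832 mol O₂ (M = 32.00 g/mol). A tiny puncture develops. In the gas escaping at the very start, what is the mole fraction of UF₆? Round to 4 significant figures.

0.3135

Effusion rate of each component ∝ n_i/√M_i (partial pressure × 1/√M).
So x_UF₆ in the escaping gas = (n_UF₆/√M_UF₆) / Σ(n_i/√M_i)
= (1.26/√352.02) / (1.26/√352.02 + 0.832/√32.00) = 0.06716/(0.06716 + 0.1471) = 0.3135.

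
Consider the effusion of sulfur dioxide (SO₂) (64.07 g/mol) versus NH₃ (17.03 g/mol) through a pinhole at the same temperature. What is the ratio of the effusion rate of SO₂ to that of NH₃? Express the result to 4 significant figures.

Using Graham's law: rate_SO₂/rate_NH₃ = √(M_NH₃/M_SO₂) = √(17.03/64.07) = √0.2658 = 0.5156.

0.5156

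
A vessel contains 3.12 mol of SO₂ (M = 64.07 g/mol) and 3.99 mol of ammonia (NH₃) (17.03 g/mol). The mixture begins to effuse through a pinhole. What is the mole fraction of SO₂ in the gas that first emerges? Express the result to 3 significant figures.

0.287

Effusion rate of each component ∝ n_i/√M_i (partial pressure × 1/√M).
Mole fraction of SO₂ in the effusate = (n_SO₂/√M_SO₂) / (n_SO₂/√M_SO₂ + n_NH₃/√M_NH₃)
= (3.12/√64.07) / (3.12/√64.07 + 3.99/√17.03) = 0.3898/(0.3898 + 0.9669) = 0.287.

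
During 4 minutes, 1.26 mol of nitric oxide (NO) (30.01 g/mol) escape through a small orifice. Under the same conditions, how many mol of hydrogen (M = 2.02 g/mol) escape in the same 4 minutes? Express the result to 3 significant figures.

4.86 mol

From Graham's law, rate_H₂/rate_NO = √(M_NO/M_H₂) = √(30.01/2.02) = √14.86 = 3.854.
So the amount for H₂ is 1.26 × 3.854 = 4.86 mol.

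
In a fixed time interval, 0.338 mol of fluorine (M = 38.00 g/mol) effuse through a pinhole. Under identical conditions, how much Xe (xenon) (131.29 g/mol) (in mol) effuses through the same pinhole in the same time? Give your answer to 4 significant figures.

By Graham's law, rate_Xe/rate_F₂ = √(M_F₂/M_Xe) = √(38.00/131.29) = √0.2894 = 0.5380.
So the amount for Xe is 0.338 × 0.5380 = 0.1818 mol.

0.1818 mol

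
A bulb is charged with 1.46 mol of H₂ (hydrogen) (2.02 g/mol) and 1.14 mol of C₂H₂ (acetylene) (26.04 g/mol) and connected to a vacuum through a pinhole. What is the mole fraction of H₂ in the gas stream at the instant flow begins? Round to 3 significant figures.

Effusion rate of each component ∝ n_i/√M_i (partial pressure × 1/√M).
So x_H₂ in the escaping gas = (n_H₂/√M_H₂) / Σ(n_i/√M_i)
= (1.46/√2.02) / (1.46/√2.02 + 1.14/√26.04) = 1.027/(1.027 + 0.2234) = 0.821.

0.821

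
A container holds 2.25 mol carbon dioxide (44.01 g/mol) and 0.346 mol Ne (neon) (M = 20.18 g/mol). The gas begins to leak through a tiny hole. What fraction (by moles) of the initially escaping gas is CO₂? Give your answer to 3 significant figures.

0.815

Each component's effusion rate ∝ (its partial pressure)·(1/√M) ∝ n_i/√M_i.
So x_CO₂ in the escaping gas = (n_CO₂/√M_CO₂) / Σ(n_i/√M_i)
= (2.25/√44.01) / (2.25/√44.01 + 0.346/√20.18) = 0.3392/(0.3392 + 0.07702) = 0.815.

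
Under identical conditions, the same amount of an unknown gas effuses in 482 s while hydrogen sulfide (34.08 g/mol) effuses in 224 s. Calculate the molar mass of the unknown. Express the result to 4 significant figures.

Graham's law gives t_X/t_H₂S = √(M_X/M_H₂S).
482/224 = 2.152 = √(M_X/34.08)
M_X = 34.08 × 2.152² = 34.08 × 4.630 = 157.8 g/mol

157.8 g/mol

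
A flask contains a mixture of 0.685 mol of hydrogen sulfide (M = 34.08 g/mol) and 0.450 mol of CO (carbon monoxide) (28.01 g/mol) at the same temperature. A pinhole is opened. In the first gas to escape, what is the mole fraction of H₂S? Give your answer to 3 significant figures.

0.580

Rate_i ∝ x_i/√M_i (Graham's law weighted by mole fraction), so the effusate composition follows n_i/√M_i.
Mole fraction of H₂S in the effusate = (n_H₂S/√M_H₂S) / (n_H₂S/√M_H₂S + n_CO/√M_CO)
= (0.685/√34.08) / (0.685/√34.08 + 0.450/√28.01) = 0.1173/(0.1173 + 0.08503) = 0.580.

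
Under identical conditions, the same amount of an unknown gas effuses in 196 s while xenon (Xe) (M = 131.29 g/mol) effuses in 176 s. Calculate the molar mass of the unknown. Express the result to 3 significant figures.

163 g/mol

By Graham's law, t_X/t_Xe = √(M_X/M_Xe).
196/176 = 1.114 = √(M_X/131.29)
M_X = 131.29 × 1.114² = 131.29 × 1.240 = 163 g/mol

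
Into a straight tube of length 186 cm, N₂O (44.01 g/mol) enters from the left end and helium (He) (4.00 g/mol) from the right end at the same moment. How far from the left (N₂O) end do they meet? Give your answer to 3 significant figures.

The fronts meet when d_N₂O + d_He = L with d_N₂O/d_He = √(M_He/M_N₂O) (Graham's law). Here √(M_He/M_N₂O) = √(4.00/44.01) = 0.3015.
With d_N₂O + d_He = 186 cm, d_He = 186/(1 + 0.3015) = 142.9 cm.
d_N₂O = 186 − 142.9 = 43.1 cm.

43.1 cm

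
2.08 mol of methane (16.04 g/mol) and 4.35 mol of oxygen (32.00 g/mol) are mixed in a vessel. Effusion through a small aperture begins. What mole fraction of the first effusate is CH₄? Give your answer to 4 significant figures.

The effusion rate of species i is ∝ p_i/√M_i ∝ n_i/√M_i.
Mole fraction of CH₄ in the effusate = (n_CH₄/√M_CH₄) / (n_CH₄/√M_CH₄ + n_O₂/√M_O₂)
= (2.08/√16.04) / (2.08/√16.04 + 4.35/√32.00) = 0.5194/(0.5194 + 0.7690) = 0.4031.

0.4031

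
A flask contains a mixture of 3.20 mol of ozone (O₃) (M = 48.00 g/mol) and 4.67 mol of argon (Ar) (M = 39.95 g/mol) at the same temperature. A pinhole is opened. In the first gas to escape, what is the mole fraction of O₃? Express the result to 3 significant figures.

0.385

Each component's effusion rate ∝ (its partial pressure)·(1/√M) ∝ n_i/√M_i.
Mole fraction of O₃ in the effusate = (n_O₃/√M_O₃) / (n_O₃/√M_O₃ + n_Ar/√M_Ar)
= (3.20/√48.00) / (3.20/√48.00 + 4.67/√39.95) = 0.4619/(0.4619 + 0.7389) = 0.385.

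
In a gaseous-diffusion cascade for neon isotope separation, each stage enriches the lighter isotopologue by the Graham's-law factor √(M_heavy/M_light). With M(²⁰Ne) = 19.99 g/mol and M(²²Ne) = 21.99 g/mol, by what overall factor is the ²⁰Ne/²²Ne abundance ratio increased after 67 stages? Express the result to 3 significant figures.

Each stage multiplies the ratio by α = √(21.99/19.99), so after 67 stages the overall factor is α^67 = (21.99/19.99)^(67/2).
= 1.10005^(67/2) = 24.4.

24.4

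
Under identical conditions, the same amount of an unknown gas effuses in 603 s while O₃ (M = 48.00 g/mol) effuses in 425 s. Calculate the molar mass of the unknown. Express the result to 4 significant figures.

Since effusion rate ∝ 1/√M, t_X/t_O₃ = √(M_X/M_O₃).
603/425 = 1.419 = √(M_X/48.00)
M_X = 48.00 × 1.419² = 48.00 × 2.013 = 96.63 g/mol

96.63 g/mol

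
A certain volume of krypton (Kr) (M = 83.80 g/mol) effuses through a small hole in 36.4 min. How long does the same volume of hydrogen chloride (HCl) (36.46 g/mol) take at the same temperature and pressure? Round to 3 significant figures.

By Graham's law, t_HCl/t_Kr = √(M_HCl/M_Kr) = √(36.46/83.80) = √0.4351 = 0.6596.
So the time for HCl is 36.4 × 0.6596 = 24.0 min.

24.0 min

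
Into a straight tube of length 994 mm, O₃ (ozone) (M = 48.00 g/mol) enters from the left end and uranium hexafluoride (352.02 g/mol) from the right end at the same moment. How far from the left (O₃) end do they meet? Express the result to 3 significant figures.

726 mm

Graham's law gives d_O₃/d_UF₆ = rate_O₃/rate_UF₆ = √(M_UF₆/M_O₃) = √(352.02/48.00) = 2.708.
With d_O₃ + d_UF₆ = 994 mm, d_UF₆ = 994/(1 + 2.708) = 268.1 mm.
d_O₃ = 994 − 268.1 = 726 mm.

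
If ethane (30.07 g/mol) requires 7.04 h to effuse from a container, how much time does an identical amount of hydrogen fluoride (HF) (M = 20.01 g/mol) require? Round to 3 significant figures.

5.74 h

Using Graham's law: t_HF/t_C₂H₆ = √(M_HF/M_C₂H₆) = √(20.01/30.07) = √0.6654 = 0.8157.
So the time for HF is 7.04 × 0.8157 = 5.74 h.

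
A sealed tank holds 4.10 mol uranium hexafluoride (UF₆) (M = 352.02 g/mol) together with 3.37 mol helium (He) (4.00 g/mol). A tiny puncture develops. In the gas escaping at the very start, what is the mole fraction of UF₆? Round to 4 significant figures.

Effusion rate of each component ∝ n_i/√M_i (partial pressure × 1/√M).
Mole fraction of UF₆ in the effusate = (n_UF₆/√M_UF₆) / (n_UF₆/√M_UF₆ + n_He/√M_He)
= (4.10/√352.02) / (4.10/√352.02 + 3.37/√4.00) = 0.2185/(0.2185 + 1.685) = 0.1148.

0.1148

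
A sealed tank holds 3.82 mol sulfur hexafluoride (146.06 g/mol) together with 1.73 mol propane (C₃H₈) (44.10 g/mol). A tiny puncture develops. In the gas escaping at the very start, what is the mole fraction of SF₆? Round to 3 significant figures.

0.548

Effusion rate of each component ∝ n_i/√M_i (partial pressure × 1/√M).
Mole fraction of SF₆ in the effusate = (n_SF₆/√M_SF₆) / (n_SF₆/√M_SF₆ + n_C₃H₈/√M_C₃H₈)
= (3.82/√146.06) / (3.82/√146.06 + 1.73/√44.10) = 0.3161/(0.3161 + 0.2605) = 0.548.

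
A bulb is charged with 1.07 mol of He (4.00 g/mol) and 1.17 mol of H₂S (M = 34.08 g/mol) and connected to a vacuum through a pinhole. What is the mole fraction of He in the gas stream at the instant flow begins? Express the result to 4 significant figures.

0.7275

Rate_i ∝ x_i/√M_i (Graham's law weighted by mole fraction), so the effusate composition follows n_i/√M_i.
Mole fraction of He in the effusate = (n_He/√M_He) / (n_He/√M_He + n_H₂S/√M_H₂S)
= (1.07/√4.00) / (1.07/√4.00 + 1.17/√34.08) = 0.5350/(0.5350 + 0.2004) = 0.7275.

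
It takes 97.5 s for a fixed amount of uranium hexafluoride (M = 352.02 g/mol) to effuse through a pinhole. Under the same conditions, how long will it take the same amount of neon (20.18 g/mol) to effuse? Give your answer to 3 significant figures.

23.3 s

Since effusion rate ∝ 1/√M, t_Ne/t_UF₆ = √(M_Ne/M_UF₆) = √(20.18/352.02) = √0.05733 = 0.2394.
So the time for Ne is 97.5 × 0.2394 = 23.3 s.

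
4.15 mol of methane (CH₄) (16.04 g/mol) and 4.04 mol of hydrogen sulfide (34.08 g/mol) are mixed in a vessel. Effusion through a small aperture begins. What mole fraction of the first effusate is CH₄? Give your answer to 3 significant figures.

0.600

Rate_i ∝ x_i/√M_i (Graham's law weighted by mole fraction), so the effusate composition follows n_i/√M_i.
x_CH₄(eff) = (n_CH₄/√M_CH₄) / (n_CH₄/√M_CH₄ + n_H₂S/√M_H₂S)
= (4.15/√16.04) / (4.15/√16.04 + 4.04/√34.08) = 1.036/(1.036 + 0.6920) = 0.600.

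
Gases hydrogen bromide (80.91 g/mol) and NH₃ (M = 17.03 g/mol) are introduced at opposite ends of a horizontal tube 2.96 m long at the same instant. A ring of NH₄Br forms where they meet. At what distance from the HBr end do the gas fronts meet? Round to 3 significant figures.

0.931 m

Distances travelled in equal time are proportional to diffusion rates, so d_HBr/d_NH₃ = √(M_NH₃/M_HBr) = √(17.03/80.91) = 0.4588.
With d_HBr + d_NH₃ = 2.96 m, d_NH₃ = 2.96/(1 + 0.4588) = 2.029 m.
d_HBr = 2.96 − 2.029 = 0.931 m.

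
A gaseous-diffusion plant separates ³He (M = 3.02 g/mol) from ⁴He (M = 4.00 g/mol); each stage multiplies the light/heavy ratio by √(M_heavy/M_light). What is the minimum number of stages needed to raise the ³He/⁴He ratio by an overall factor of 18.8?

Per stage α = (4.00/3.02)^(1/2) = 1.32450^0.5, giving ln α = 0.1405.
Need α^N ≥ 18.8 ⇒ N ≥ ln(18.8) / ln α = 2.934 / 0.1405 = 20.88.
So at least 21 stages are needed.

21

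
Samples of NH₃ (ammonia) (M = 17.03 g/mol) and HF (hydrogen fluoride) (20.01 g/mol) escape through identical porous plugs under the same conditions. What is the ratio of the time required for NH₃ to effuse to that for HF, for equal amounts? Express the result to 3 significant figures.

0.923

From Graham's law, t_NH₃/t_HF = √(M_NH₃/M_HF) = √(17.03/20.01) = √0.8511 = 0.923.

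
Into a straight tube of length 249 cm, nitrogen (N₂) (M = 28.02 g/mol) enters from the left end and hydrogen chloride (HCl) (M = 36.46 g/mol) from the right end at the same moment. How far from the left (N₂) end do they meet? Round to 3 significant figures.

133 cm

Graham's law gives d_N₂/d_HCl = rate_N₂/rate_HCl = √(M_HCl/M_N₂) = √(36.46/28.02) = 1.141.
With d_N₂ + d_HCl = 249 cm, d_HCl = 249/(1 + 1.141) = 116.3 cm.
d_N₂ = 249 − 116.3 = 133 cm.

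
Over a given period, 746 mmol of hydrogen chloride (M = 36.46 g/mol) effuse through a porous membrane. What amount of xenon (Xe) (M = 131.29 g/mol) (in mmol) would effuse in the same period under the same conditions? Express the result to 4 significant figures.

393.1 mmol

Graham's law gives rate_Xe/rate_HCl = √(M_HCl/M_Xe) = √(36.46/131.29) = √0.2777 = 0.5270.
So the amount for Xe is 746 × 0.5270 = 393.1 mmol.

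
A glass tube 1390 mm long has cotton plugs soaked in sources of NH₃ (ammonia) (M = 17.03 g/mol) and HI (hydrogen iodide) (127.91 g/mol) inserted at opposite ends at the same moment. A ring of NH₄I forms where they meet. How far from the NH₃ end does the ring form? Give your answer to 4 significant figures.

1018 mm

The fronts meet when d_NH₃ + d_HI = L with d_NH₃/d_HI = √(M_HI/M_NH₃) (Graham's law). Here √(M_HI/M_NH₃) = √(127.91/17.03) = 2.741.
With d_NH₃ + d_HI = 1390 mm, d_HI = 1390/(1 + 2.741) = 371.6 mm.
d_NH₃ = 1390 − 371.6 = 1018 mm.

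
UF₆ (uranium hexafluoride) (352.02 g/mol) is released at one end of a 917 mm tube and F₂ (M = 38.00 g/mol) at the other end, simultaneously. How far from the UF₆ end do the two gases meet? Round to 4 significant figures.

226.8 mm

The fronts meet when d_UF₆ + d_F₂ = L with d_UF₆/d_F₂ = √(M_F₂/M_UF₆) (Graham's law). Here √(M_F₂/M_UF₆) = √(38.00/352.02) = 0.3286.
With d_UF₆ + d_F₂ = 917 mm, d_F₂ = 917/(1 + 0.3286) = 690.2 mm.
d_UF₆ = 917 − 690.2 = 226.8 mm.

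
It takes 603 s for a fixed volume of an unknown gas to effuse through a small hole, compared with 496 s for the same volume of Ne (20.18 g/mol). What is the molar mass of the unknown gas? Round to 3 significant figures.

29.8 g/mol

Using Graham's law: t_X/t_Ne = √(M_X/M_Ne).
603/496 = 1.216 = √(M_X/20.18)
M_X = 20.18 × 1.216² = 20.18 × 1.478 = 29.8 g/mol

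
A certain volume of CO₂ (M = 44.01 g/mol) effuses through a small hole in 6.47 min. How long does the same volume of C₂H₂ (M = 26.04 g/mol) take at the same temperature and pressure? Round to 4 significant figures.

4.977 min

Using Graham's law: t_C₂H₂/t_CO₂ = √(M_C₂H₂/M_CO₂) = √(26.04/44.01) = √0.5917 = 0.7692.
So the time for C₂H₂ is 6.47 × 0.7692 = 4.977 min.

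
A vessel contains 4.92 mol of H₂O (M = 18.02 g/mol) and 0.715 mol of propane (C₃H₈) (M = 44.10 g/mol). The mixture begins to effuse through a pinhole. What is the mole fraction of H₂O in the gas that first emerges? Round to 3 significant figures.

0.915

Effusion rate of each component ∝ n_i/√M_i (partial pressure × 1/√M).
Mole fraction of H₂O in the effusate = (n_H₂O/√M_H₂O) / (n_H₂O/√M_H₂O + n_C₃H₈/√M_C₃H₈)
= (4.92/√18.02) / (4.92/√18.02 + 0.715/√44.10) = 1.159/(1.159 + 0.1077) = 0.915.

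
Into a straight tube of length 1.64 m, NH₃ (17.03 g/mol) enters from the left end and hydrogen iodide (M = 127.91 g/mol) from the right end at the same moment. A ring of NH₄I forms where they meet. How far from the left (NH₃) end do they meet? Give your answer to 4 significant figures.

1.202 m

Distances travelled in equal time are proportional to diffusion rates, so d_NH₃/d_HI = √(M_HI/M_NH₃) = √(127.91/17.03) = 2.741.
With d_NH₃ + d_HI = 1.64 m, d_HI = 1.64/(1 + 2.741) = 0.4384 m.
d_NH₃ = 1.64 − 0.4384 = 1.202 m.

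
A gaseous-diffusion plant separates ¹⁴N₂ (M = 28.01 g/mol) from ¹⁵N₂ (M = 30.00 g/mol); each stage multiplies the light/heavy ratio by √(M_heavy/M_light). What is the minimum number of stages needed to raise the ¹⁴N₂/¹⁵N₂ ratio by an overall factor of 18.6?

With α = √(30.00/28.01) per stage, ln α = ½ ln(1.07105) = 0.03432.
Need α^N ≥ 18.6 ⇒ N ≥ ln(18.6) / ln α = 2.923 / 0.03432 = 85.18.
Rounding up, N = 86 stages.

86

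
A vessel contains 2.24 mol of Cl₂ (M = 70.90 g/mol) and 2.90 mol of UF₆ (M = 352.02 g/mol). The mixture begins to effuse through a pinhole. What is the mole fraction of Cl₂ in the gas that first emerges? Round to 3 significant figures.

0.633

Rate_i ∝ x_i/√M_i (Graham's law weighted by mole fraction), so the effusate composition follows n_i/√M_i.
x_Cl₂(eff) = (n_Cl₂/√M_Cl₂) / (n_Cl₂/√M_Cl₂ + n_UF₆/√M_UF₆)
= (2.24/√70.90) / (2.24/√70.90 + 2.90/√352.02) = 0.2660/(0.2660 + 0.1546) = 0.633.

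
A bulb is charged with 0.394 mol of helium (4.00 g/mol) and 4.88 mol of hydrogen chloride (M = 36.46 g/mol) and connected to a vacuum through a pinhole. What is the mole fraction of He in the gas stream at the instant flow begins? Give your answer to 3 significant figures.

Effusion rate of each component ∝ n_i/√M_i (partial pressure × 1/√M).
So x_He in the escaping gas = (n_He/√M_He) / Σ(n_i/√M_i)
= (0.394/√4.00) / (0.394/√4.00 + 4.88/√36.46) = 0.1970/(0.1970 + 0.8082) = 0.196.

0.196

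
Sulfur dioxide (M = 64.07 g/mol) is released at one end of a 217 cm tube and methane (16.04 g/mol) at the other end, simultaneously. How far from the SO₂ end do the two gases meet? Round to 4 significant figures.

In equal time, each gas travels a distance ∝ its rate ∝ 1/√M, so d_SO₂/d_CH₄ = √(M_CH₄/M_SO₂) = √(16.04/64.07) = 0.5004.
With d_SO₂ + d_CH₄ = 217 cm, d_CH₄ = 217/(1 + 0.5004) = 144.6 cm.
d_SO₂ = 217 − 144.6 = 72.37 cm.

72.37 cm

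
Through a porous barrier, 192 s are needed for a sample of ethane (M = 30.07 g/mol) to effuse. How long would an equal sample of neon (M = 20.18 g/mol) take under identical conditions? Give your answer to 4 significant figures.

157.3 s

Graham's law gives t_Ne/t_C₂H₆ = √(M_Ne/M_C₂H₆) = √(20.18/30.07) = √0.6711 = 0.8192.
So the time for Ne is 192 × 0.8192 = 157.3 s.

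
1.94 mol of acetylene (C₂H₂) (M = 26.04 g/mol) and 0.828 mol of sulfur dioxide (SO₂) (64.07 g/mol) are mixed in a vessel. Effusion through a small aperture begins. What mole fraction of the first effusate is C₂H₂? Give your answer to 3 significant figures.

0.786

The effusion rate of species i is ∝ p_i/√M_i ∝ n_i/√M_i.
Mole fraction of C₂H₂ in the effusate = (n_C₂H₂/√M_C₂H₂) / (n_C₂H₂/√M_C₂H₂ + n_SO₂/√M_SO₂)
= (1.94/√26.04) / (1.94/√26.04 + 0.828/√64.07) = 0.3802/(0.3802 + 0.1034) = 0.786.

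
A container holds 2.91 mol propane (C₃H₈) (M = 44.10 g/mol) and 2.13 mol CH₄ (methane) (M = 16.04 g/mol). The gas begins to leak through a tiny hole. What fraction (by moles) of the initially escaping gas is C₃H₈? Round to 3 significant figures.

Effusion rate of each component ∝ n_i/√M_i (partial pressure × 1/√M).
x_C₃H₈(eff) = (n_C₃H₈/√M_C₃H₈) / (n_C₃H₈/√M_C₃H₈ + n_CH₄/√M_CH₄)
= (2.91/√44.10) / (2.91/√44.10 + 2.13/√16.04) = 0.4382/(0.4382 + 0.5318) = 0.452.

0.452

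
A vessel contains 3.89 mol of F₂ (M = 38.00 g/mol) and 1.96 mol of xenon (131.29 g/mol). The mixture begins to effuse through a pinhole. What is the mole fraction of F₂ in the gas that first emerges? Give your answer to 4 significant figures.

0.7867

The effusion rate of species i is ∝ p_i/√M_i ∝ n_i/√M_i.
x_F₂(eff) = (n_F₂/√M_F₂) / (n_F₂/√M_F₂ + n_Xe/√M_Xe)
= (3.89/√38.00) / (3.89/√38.00 + 1.96/√131.29) = 0.6310/(0.6310 + 0.1711) = 0.7867.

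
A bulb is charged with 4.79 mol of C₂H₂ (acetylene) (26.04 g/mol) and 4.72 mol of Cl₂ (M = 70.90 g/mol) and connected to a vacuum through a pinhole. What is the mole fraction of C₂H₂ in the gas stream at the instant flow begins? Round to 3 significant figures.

Each component's effusion rate ∝ (its partial pressure)·(1/√M) ∝ n_i/√M_i.
So x_C₂H₂ in the escaping gas = (n_C₂H₂/√M_C₂H₂) / Σ(n_i/√M_i)
= (4.79/√26.04) / (4.79/√26.04 + 4.72/√70.90) = 0.9387/(0.9387 + 0.5606) = 0.626.

0.626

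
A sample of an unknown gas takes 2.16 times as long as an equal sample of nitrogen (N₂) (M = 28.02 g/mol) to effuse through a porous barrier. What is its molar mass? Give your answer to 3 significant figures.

131 g/mol

Since effusion rate ∝ 1/√M, t_X/t_N₂ = √(M_X/M_N₂).
2.16 = √(M_X/28.02)
M_X = 28.02 × 2.16² = 28.02 × 4.666 = 131 g/mol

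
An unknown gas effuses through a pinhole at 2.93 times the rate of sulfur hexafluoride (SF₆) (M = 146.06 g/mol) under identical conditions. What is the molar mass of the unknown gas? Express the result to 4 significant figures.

17.01 g/mol

Using Graham's law: rate_X/rate_SF₆ = √(M_SF₆/M_X).
2.93 = √(146.06/M_X)
M_X = 146.06 / 2.93² = 146.06 / 8.585 = 17.01 g/mol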